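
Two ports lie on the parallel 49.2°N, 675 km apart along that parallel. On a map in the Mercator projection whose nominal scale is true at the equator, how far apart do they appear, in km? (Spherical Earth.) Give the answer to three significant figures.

1030 km

The Mercator projection is conformal; its linear scale factor is the same in every direction and equals sec φ = 1/cos φ.
Along the parallel, k = sec 49.2° = 1/0.6534 = 1.530.
Map distance = 675 × 1.530 ≈ 1030 km.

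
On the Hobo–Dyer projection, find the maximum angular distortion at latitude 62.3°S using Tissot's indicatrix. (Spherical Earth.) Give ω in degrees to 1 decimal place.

The Hobo–Dyer projection is cylindrical equal-area with φ₀ = 37.5°. Cylindrical equal-area (φ₀ = 37.5°): h = cos φ / cos 37.5° along meridians, k = cos 37.5° / cos φ along parallels; h·k = 1.
At 62.3°: h = 0.5859, k = 1.707; principal scales a = 1.707, b = 0.5859.
sin(ω/2) = (a − b)/(a + b) = 1.121/2.293 = 0.4889, so ω = 2 arcsin(0.4889) ≈ 58.5°.

58.5°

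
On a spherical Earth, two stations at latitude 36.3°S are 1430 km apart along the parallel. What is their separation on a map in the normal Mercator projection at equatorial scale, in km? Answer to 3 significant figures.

The Mercator projection is conformal; its linear scale factor is the same in every direction and equals sec φ = 1/cos φ.
Along the parallel, k = sec 36.3° = 1/0.8059 = 1.241.
Map distance = 1430 × 1.241 ≈ 1770 km.

1770 km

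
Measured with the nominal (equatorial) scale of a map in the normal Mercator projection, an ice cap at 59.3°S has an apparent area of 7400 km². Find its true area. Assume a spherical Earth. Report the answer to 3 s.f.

For Mercator, h = k = sec φ (a conformal cylindrical projection has a single point scale, 1/cos φ).
Areal scale = k² = sec²φ = 1/cos²(59.3°) = 1/0.5105² = 3.837.
True area = apparent / (areal scale) = 7400 / 3.837 ≈ 1930 km².

1930 km²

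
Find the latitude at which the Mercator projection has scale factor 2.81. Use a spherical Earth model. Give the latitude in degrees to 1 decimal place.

69.2°

Mercator scale is k = sec φ = 1/cos φ.
1/cos φ = 2.81  ⇒  cos φ = 0.3559  ⇒  φ = arccos(0.3559) ≈ 69.2°.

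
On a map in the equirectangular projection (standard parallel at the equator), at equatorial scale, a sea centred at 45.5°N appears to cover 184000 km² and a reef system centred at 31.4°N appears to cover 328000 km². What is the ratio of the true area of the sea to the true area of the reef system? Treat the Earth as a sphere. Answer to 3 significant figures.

0.461

Plate carrée has h = 1 and k = sec φ, giving areal scale sec φ; true area = (apparent area) · cos φ.
True area of sea: 184000 × cos(45.5°) = 184000 × 0.7009 = 129000 km².
True area of reef system: 328000 × cos(31.4°) = 328000 × 0.8536 = 280000 km².
Ratio = 129000 / 280000 ≈ 0.461.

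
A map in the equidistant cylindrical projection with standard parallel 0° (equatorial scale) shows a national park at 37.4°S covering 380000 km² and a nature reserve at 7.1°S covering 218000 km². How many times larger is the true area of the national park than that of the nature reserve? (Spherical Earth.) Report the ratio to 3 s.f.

Plate carrée has h = 1 and k = sec φ, giving areal scale sec φ; true area = (apparent area) · cos φ.
True area of national park: 380000 × cos(37.4°) = 380000 × 0.7944 = 301900 km².
True area of nature reserve: 218000 × cos(7.1°) = 218000 × 0.9923 = 216300 km².
Ratio = 301900 / 216300 ≈ 1.40.

1.40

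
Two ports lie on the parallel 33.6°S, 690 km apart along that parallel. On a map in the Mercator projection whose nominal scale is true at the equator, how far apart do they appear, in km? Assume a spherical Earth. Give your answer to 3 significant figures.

The Mercator projection is conformal; its linear scale factor is the same in every direction and equals sec φ = 1/cos φ.
Along the parallel, k = sec 33.6° = 1/0.8329 = 1.201.
Map distance = 690 × 1.201 ≈ 828 km.

828 km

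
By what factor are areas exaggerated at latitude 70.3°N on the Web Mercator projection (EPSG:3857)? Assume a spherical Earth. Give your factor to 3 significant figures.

8.80

The Mercator projection is conformal; its linear scale factor is the same in every direction and equals sec φ = 1/cos φ.
Areal scale = k² = sec²φ = 1/cos²(70.3°) = 1/0.3371² = 8.800.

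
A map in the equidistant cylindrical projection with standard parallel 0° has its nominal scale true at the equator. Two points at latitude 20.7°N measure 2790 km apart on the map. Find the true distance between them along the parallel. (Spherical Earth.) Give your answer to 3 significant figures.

For the equirectangular projection with φ₀ = 0 (plate carrée), h = 1 along meridians and k = sec φ along parallels.
Along the parallel at 20.7°, map distances are exaggerated by k = sec 20.7° = 1.069.
True distance = 2790 / 1.069 = 2790 × cos 20.7° ≈ 2610 km.

2610 km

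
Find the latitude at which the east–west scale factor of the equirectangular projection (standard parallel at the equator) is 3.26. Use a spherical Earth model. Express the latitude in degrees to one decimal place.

Plate carrée: h = 1, k = sec φ along parallels.
sec φ = 3.26  ⇒  cos φ = 0.3067  ⇒  φ ≈ 72.1°.

72.1°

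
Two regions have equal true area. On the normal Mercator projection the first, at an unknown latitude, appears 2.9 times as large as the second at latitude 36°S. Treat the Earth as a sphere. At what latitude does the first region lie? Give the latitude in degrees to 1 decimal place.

On Mercator, (apparent₁)/(apparent₂) = sec²φ₁ / sec²φ₂ when true areas are equal.
cos²φ₂ / cos²φ₁ = 2.9  ⇒  cos φ₁ = cos 36° / √2.9 = 0.8090/1.703 = 0.4751.
φ₁ = arccos(0.4751) ≈ 61.6°.

61.6°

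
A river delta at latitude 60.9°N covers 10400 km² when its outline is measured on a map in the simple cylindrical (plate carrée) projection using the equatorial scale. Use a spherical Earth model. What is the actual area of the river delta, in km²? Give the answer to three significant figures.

For the equirectangular projection with φ₀ = 0 (plate carrée), h = 1 along meridians and k = sec φ along parallels.
Areal scale = h·k = 1 × sec φ; at 60.9°, h = 1.000, k = 2.056, so h·k = 2.056.
True area = apparent / (areal scale) = 10400 / 2.056 ≈ 5060 km².

5060 km²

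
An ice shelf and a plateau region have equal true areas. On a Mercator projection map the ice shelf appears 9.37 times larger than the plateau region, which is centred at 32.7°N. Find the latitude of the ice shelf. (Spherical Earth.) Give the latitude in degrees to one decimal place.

For equal true areas on Mercator, apparent areas scale as sec²φ, so the ratio is cos²φ₂ / cos²φ₁.
cos²φ₂ / cos²φ₁ = 9.37  ⇒  cos φ₁ = cos 32.7° / √9.37 = 0.8415/3.061 = 0.2749.
φ₁ = arccos(0.2749) ≈ 74.0°.

74.0°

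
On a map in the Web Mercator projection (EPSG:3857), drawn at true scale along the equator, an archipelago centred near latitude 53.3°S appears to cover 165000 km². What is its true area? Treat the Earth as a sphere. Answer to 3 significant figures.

The Mercator projection is conformal; its linear scale factor is the same in every direction and equals sec φ = 1/cos φ.
Areal scale = k² = sec²φ = 1/cos²(53.3°) = 1/0.5976² = 2.800.
True area = apparent / (areal scale) = 165000 / 2.800 ≈ 58900 km².

58900 km²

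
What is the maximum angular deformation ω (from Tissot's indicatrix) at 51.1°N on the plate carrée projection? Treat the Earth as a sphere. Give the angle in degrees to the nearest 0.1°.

Plate carrée maps x = Rλ, y = Rφ. The meridian scale is h = 1 and the parallel scale is k = 1/cos φ = sec φ.
At 51.1°: h = 1.000, k = 1.592; principal scales a = 1.592, b = 1.000.
sin(ω/2) = (a − b)/(a + b) = 0.5925/2.592 = 0.2285, so ω = 2 arcsin(0.2285) ≈ 26.4°.

26.4°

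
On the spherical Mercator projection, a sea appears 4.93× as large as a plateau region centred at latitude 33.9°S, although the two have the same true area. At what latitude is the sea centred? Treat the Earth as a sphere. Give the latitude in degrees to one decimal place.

68.0°

For equal true areas on Mercator, apparent areas scale as sec²φ, so the ratio is cos²φ₂ / cos²φ₁.
cos²φ₂ / cos²φ₁ = 4.93  ⇒  cos φ₁ = cos 33.9° / √4.93 = 0.8300/2.220 = 0.3738.
φ₁ = arccos(0.3738) ≈ 68.0°.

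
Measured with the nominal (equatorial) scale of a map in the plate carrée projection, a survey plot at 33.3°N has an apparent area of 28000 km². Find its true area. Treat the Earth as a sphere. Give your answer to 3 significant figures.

23400 km²

For the equirectangular projection with φ₀ = 0 (plate carrée), h = 1 along meridians and k = sec φ along parallels.
Areal scale = h·k = 1 × sec φ; at 33.3°, h = 1.000, k = 1.196, so h·k = 1.196.
True area = apparent / (areal scale) = 28000 / 1.196 ≈ 23400 km².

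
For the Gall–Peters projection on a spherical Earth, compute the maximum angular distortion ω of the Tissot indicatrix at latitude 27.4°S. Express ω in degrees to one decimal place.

25.9°

The Gall–Peters projection is cylindrical equal-area with φ₀ = 45°. A cylindrical equal-area projection with standard parallel φ₀ has meridian scale h = cos φ / cos φ₀ and parallel scale k = cos φ₀ / cos φ (so areas are preserved, h·k = 1).
At 27.4°: h = 1.256, k = 0.7965; principal scales a = 1.256, b = 0.7965.
sin(ω/2) = (a − b)/(a + b) = 0.4591/2.052 = 0.2237, so ω = 2 arcsin(0.2237) ≈ 25.9°.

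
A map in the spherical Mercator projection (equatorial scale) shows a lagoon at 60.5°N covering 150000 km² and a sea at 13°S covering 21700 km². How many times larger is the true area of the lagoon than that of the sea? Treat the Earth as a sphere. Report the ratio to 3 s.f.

Mercator's areal exaggeration is sec²φ; hence true area = (apparent area) · cos²φ.
True area of lagoon: 150000 × cos²(60.5°) = 150000 × 0.2425 = 36370 km².
True area of sea: 21700 × cos²(13°) = 21700 × 0.9494 = 20600 km².
Ratio = 36370 / 20600 ≈ 1.77.

1.77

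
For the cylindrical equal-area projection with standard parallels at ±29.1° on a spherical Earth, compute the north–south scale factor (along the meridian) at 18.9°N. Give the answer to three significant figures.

Cylindrical equal-area (φ₀ = 29.1°): h = cos φ / cos 29.1° along meridians, k = cos 29.1° / cos φ along parallels; h·k = 1.
h = cos 18.9° / cos 29.1° = 0.9461/0.8738 = 1.083.

1.08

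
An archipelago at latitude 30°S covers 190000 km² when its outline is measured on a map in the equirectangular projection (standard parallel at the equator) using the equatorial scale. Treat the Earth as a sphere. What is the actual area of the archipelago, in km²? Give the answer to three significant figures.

165000 km²

Plate carrée maps x = Rλ, y = Rφ. The meridian scale is h = 1 and the parallel scale is k = 1/cos φ = sec φ.
Areal scale = h·k = 1 × sec φ; at 30°, h = 1.000, k = 1.155, so h·k = 1.155.
True area = apparent / (areal scale) = 190000 / 1.155 ≈ 165000 km².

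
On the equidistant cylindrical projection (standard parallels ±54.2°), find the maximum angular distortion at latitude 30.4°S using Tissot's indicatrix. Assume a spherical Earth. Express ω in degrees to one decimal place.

With standard parallel φ₀ = 54.2°, the equirectangular projection gives x = Rλ cos φ₀, y = Rφ, so h = 1 and k = cos 54.2° / cos φ.
At 30.4°: h = 1.000, k = 0.6782; principal scales a = 1.000, b = 0.6782.
sin(ω/2) = (a − b)/(a + b) = 0.3218/1.678 = 0.1918, so ω = 2 arcsin(0.1918) ≈ 22.1°.

22.1°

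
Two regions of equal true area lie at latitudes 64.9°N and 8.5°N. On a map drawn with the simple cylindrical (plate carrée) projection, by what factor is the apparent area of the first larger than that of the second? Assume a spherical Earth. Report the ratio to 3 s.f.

Plate carrée maps x = Rλ, y = Rφ. The meridian scale is h = 1 and the parallel scale is k = 1/cos φ = sec φ.
Areal scale at 64.9°: h·k = 1.000 × 2.357 = 2.357.
Areal scale at 8.5°: h·k = 1.000 × 1.011 = 1.011.
Ratio = 2.357/1.011 ≈ 2.33.

2.33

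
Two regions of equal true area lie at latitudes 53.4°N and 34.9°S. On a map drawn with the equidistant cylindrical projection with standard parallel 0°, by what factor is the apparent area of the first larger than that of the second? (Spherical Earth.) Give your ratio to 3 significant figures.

Plate carrée maps x = Rλ, y = Rφ. The meridian scale is h = 1 and the parallel scale is k = 1/cos φ = sec φ.
Areal scale at 53.4°: h·k = 1.000 × 1.677 = 1.677.
Areal scale at 34.9°: h·k = 1.000 × 1.219 = 1.219.
Ratio = 1.677/1.219 ≈ 1.38.

1.38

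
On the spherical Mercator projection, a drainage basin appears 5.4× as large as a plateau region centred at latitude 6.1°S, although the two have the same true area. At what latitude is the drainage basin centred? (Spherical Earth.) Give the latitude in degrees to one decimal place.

64.7°

Mercator areal scale is sec²φ, so apparent-area ratio = sec²φ₁ / sec²φ₂ = cos²φ₂ / cos²φ₁.
cos²φ₂ / cos²φ₁ = 5.4  ⇒  cos φ₁ = cos 6.1° / √5.4 = 0.9943/2.324 = 0.4279.
φ₁ = arccos(0.4279) ≈ 64.7°.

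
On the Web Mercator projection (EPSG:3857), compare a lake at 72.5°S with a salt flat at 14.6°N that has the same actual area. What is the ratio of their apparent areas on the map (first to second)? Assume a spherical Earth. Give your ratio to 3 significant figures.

10.4

Mercator areal scale is sec²φ.
At 72.5°: sec²(72.5°) = 1/0.3007² = 11.06.
At 14.6°: sec²(14.6°) = 1/0.9677² = 1.068.
Ratio = 11.06/1.068 = cos²(14.6°)/cos²(72.5°) ≈ 10.4.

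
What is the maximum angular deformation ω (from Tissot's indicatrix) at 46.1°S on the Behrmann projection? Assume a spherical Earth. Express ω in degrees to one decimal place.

Behrmann is a cylindrical equal-area projection with standard parallels at ±30°. Cylindrical equal-area (φ₀ = 30°): h = cos φ / cos 30° along meridians, k = cos 30° / cos φ along parallels; h·k = 1.
At 46.1°: h = 0.8007, k = 1.249; principal scales a = 1.249, b = 0.8007.
sin(ω/2) = (a − b)/(a + b) = 0.4483/2.050 = 0.2187, so ω = 2 arcsin(0.2187) ≈ 25.3°.

25.3°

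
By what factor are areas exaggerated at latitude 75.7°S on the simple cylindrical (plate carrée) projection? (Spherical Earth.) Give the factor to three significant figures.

4.05

Plate carrée maps x = Rλ, y = Rφ. The meridian scale is h = 1 and the parallel scale is k = 1/cos φ = sec φ.
Areal scale = h·k = 1 × sec φ; at 75.7°, h = 1.000, k = 4.049, so h·k = 4.049.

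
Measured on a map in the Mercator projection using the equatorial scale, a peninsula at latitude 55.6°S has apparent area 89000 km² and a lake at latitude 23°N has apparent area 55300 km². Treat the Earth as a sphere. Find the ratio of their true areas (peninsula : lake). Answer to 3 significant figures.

0.606

Since Mercator area scale is 1/cos²φ, the true area equals the apparent area multiplied by cos²φ.
True area of peninsula: 89000 × cos²(55.6°) = 89000 × 0.3192 = 28410 km².
True area of lake: 55300 × cos²(23°) = 55300 × 0.8473 = 46860 km².
Ratio = 28410 / 46860 ≈ 0.606.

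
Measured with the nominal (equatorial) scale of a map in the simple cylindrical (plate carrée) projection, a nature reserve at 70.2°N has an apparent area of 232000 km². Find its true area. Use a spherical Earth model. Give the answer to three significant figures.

78600 km²

In the plate carrée (x = Rλ, y = Rφ), meridians are true-scale (h = 1) and parallels are stretched by k = sec φ.
Areal scale = h·k = 1 × sec φ; at 70.2°, h = 1.000, k = 2.952, so h·k = 2.952.
True area = apparent / (areal scale) = 232000 / 2.952 ≈ 78600 km².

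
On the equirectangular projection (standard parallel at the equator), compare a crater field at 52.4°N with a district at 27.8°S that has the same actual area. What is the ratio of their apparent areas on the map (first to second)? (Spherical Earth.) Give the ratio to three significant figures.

For the equirectangular projection with φ₀ = 0 (plate carrée), h = 1 along meridians and k = sec φ along parallels.
Areal scale at 52.4°: h·k = 1.000 × 1.639 = 1.639.
Areal scale at 27.8°: h·k = 1.000 × 1.130 = 1.130.
Ratio = 1.639/1.130 ≈ 1.45.

1.45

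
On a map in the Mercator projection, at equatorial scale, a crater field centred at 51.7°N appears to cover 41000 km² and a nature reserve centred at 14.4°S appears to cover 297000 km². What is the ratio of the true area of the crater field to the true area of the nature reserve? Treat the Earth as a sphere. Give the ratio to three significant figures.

0.0565

On Mercator the areal scale is sec²φ, so true area = apparent × cos²φ.
True area of crater field: 41000 × cos²(51.7°) = 41000 × 0.3841 = 15750 km².
True area of nature reserve: 297000 × cos²(14.4°) = 297000 × 0.9382 = 278600 km².
Ratio = 15750 / 278600 ≈ 0.0565.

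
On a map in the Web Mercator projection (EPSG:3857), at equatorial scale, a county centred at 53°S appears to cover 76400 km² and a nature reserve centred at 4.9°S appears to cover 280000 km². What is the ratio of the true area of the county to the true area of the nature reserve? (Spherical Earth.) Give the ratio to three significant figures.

Since Mercator area scale is 1/cos²φ, the true area equals the apparent area multiplied by cos²φ.
True area of county: 76400 × cos²(53°) = 76400 × 0.3622 = 27670 km².
True area of nature reserve: 280000 × cos²(4.9°) = 280000 × 0.9927 = 278000 km².
Ratio = 27670 / 278000 ≈ 0.0996.

0.0996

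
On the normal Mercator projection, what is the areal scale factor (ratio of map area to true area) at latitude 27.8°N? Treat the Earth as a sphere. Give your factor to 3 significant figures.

1.28

For Mercator, h = k = sec φ (a conformal cylindrical projection has a single point scale, 1/cos φ).
Areal scale = k² = sec²φ = 1/cos²(27.8°) = 1/0.8846² = 1.278.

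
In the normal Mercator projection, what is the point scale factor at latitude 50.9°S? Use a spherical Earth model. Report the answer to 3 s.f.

For Mercator, h = k = sec φ (a conformal cylindrical projection has a single point scale, 1/cos φ).
k = 1/cos 50.9° = 1/0.6307 = 1.586.

1.59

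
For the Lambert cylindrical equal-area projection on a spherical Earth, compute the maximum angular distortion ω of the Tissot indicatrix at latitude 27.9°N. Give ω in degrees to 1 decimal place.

14.1°

The Lambert cylindrical equal-area projection is the cylindrical equal-area projection with its standard parallel at the equator (φ₀ = 0). For cylindrical equal-area with standard parallel φ₀, h = cos φ / cos φ₀ and k = cos φ₀ / cos φ, so h·k = 1.
At 27.9°: h = 0.8838, k = 1.132; principal scales a = 1.132, b = 0.8838.
sin(ω/2) = (a − b)/(a + b) = 0.2478/2.015 = 0.1229, so ω = 2 arcsin(0.1229) ≈ 14.1°.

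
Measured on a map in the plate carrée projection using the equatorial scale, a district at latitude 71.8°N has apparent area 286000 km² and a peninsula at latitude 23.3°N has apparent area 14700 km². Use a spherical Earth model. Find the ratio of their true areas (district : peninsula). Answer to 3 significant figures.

6.62

Plate carrée has h = 1 and k = sec φ, giving areal scale sec φ; true area = (apparent area) · cos φ.
True area of district: 286000 × cos(71.8°) = 286000 × 0.3123 = 89330 km².
True area of peninsula: 14700 × cos(23.3°) = 14700 × 0.9184 = 13500 km².
Ratio = 89330 / 13500 ≈ 6.62.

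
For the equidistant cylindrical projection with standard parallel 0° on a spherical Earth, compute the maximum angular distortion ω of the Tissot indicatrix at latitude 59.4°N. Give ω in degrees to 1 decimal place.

In the plate carrée (x = Rλ, y = Rφ), meridians are true-scale (h = 1) and parallels are stretched by k = sec φ.
At 59.4°: h = 1.000, k = 1.964; principal scales a = 1.964, b = 1.000.
sin(ω/2) = (a − b)/(a + b) = 0.9645/2.964 = 0.3253, so ω = 2 arcsin(0.3253) ≈ 38.0°.

38.0°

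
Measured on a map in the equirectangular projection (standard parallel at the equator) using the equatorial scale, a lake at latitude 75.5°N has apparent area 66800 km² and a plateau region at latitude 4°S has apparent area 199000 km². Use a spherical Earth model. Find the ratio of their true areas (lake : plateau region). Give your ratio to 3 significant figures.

0.0843

Plate carrée has h = 1 and k = sec φ, giving areal scale sec φ; true area = (apparent area) · cos φ.
True area of lake: 66800 × cos(75.5°) = 66800 × 0.2504 = 16730 km².
True area of plateau region: 199000 × cos(4°) = 199000 × 0.9976 = 198500 km².
Ratio = 16730 / 198500 ≈ 0.0843.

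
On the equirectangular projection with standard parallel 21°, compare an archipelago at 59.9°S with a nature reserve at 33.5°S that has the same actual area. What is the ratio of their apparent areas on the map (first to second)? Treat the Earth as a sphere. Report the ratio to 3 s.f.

1.66

With standard parallel φ₀ = 21°, the equirectangular projection gives x = Rλ cos φ₀, y = Rφ, so h = 1 and k = cos 21° / cos φ.
Areal scale at 59.9°: h·k = 1.000 × 1.862 = 1.862.
Areal scale at 33.5°: h·k = 1.000 × 1.120 = 1.120.
Ratio = 1.862/1.120 ≈ 1.66.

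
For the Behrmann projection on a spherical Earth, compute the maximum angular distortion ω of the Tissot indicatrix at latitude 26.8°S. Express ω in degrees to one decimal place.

The Behrmann projection is cylindrical equal-area with φ₀ = 30°. Cylindrical equal-area (φ₀ = 30°): h = cos φ / cos 30° along meridians, k = cos 30° / cos φ along parallels; h·k = 1.
At 26.8°: h = 1.031, k = 0.9702; principal scales a = 1.031, b = 0.9702.
sin(ω/2) = (a − b)/(a + b) = 0.06043/2.001 = 0.03020, so ω = 2 arcsin(0.03020) ≈ 3.5°.

3.5°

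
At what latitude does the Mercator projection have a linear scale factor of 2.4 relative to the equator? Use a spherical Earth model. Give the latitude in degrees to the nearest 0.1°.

65.4°

Mercator scale is k = sec φ = 1/cos φ.
1/cos φ = 2.4  ⇒  cos φ = 0.4167  ⇒  φ = arccos(0.4167) ≈ 65.4°.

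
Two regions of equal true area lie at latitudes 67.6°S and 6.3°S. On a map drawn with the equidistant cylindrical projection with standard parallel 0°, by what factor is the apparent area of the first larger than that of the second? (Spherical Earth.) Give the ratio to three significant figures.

In the plate carrée (x = Rλ, y = Rφ), meridians are true-scale (h = 1) and parallels are stretched by k = sec φ.
Areal scale at 67.6°: h·k = 1.000 × 2.624 = 2.624.
Areal scale at 6.3°: h·k = 1.000 × 1.006 = 1.006.
Ratio = 2.624/1.006 ≈ 2.61.

2.61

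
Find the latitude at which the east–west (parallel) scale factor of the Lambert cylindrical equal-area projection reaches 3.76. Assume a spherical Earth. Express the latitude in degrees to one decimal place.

The Lambert cylindrical equal-area projection is the cylindrical equal-area projection with its standard parallel at the equator (φ₀ = 0). Cylindrical equal-area (φ₀ = 0°): h = cos φ / cos 0° along meridians, k = cos 0° / cos φ along parallels; h·k = 1.
k = cos φ₀ / cos φ = 3.76  ⇒  cos φ = cos 0° / 3.76 = 0.2660.
φ = arccos(0.2660) ≈ 74.6°.

74.6°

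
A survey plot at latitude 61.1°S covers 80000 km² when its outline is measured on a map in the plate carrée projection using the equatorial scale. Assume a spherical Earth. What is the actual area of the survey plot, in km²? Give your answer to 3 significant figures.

38700 km²

Plate carrée maps x = Rλ, y = Rφ. The meridian scale is h = 1 and the parallel scale is k = 1/cos φ = sec φ.
Areal scale = h·k = 1 × sec φ; at 61.1°, h = 1.000, k = 2.069, so h·k = 2.069.
True area = apparent / (areal scale) = 80000 / 2.069 ≈ 38700 km².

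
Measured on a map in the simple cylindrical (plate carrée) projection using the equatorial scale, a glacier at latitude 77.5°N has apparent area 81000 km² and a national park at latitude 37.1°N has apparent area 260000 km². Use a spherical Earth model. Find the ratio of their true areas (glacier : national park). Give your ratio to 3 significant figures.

0.0845

Plate carrée has h = 1 and k = sec φ, giving areal scale sec φ; true area = (apparent area) · cos φ.
True area of glacier: 81000 × cos(77.5°) = 81000 × 0.2164 = 17530 km².
True area of national park: 260000 × cos(37.1°) = 260000 × 0.7976 = 207400 km².
Ratio = 17530 / 207400 ≈ 0.0845.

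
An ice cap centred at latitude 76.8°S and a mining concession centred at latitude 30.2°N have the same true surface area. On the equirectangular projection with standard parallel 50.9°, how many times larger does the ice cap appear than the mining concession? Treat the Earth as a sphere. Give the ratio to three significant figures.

In the equirectangular projection with standard parallel φ₀ = 50.9° (x = Rλ cos φ₀, y = Rφ), meridians are true-scale (h = 1) and the parallel scale is k = cos φ₀ / cos φ.
Areal scale at 76.8°: h·k = 1.000 × 2.762 = 2.762.
Areal scale at 30.2°: h·k = 1.000 × 0.7297 = 0.7297.
Ratio = 2.762/0.7297 ≈ 3.78.

3.78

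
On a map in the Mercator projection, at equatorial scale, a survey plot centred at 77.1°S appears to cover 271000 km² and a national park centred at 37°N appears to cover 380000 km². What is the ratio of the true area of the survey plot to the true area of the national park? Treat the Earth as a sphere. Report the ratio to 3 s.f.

0.0557

On Mercator the areal scale is sec²φ, so true area = apparent × cos²φ.
True area of survey plot: 271000 × cos²(77.1°) = 271000 × 0.04984 = 13510 km².
True area of national park: 380000 × cos²(37°) = 380000 × 0.6378 = 242400 km².
Ratio = 13510 / 242400 ≈ 0.0557.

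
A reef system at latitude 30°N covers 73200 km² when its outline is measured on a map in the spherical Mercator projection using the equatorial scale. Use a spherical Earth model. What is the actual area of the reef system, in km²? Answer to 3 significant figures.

54900 km²

Mercator is conformal, so the point scale is isotropic: h = k = sec φ = 1/cos φ.
Areal scale = k² = sec²φ = 1/cos²(30°) = 1/0.8660² = 1.333.
True area = apparent / (areal scale) = 73200 / 1.333 ≈ 54900 km².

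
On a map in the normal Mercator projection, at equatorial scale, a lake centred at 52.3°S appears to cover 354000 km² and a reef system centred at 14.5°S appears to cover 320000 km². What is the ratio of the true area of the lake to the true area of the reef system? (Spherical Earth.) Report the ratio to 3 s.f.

0.441

On Mercator the areal scale is sec²φ, so true area = apparent × cos²φ.
True area of lake: 354000 × cos²(52.3°) = 354000 × 0.3740 = 132400 km².
True area of reef system: 320000 × cos²(14.5°) = 320000 × 0.9373 = 299900 km².
Ratio = 132400 / 299900 ≈ 0.441.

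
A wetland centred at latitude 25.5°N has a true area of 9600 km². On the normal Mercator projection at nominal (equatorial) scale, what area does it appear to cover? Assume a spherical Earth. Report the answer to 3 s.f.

11800 km²

For Mercator, h = k = sec φ (a conformal cylindrical projection has a single point scale, 1/cos φ).
Areal scale = k² = sec²φ = 1/cos²(25.5°) = 1/0.9026² = 1.228.
Apparent area = 9600 × 1.228 ≈ 11800 km².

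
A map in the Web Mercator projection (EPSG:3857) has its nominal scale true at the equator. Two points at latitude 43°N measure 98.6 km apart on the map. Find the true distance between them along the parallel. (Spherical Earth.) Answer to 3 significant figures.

72.1 km

The Mercator projection is conformal; its linear scale factor is the same in every direction and equals sec φ = 1/cos φ.
Along the parallel at 43°, map distances are exaggerated by k = sec 43° = 1.367.
True distance = 98.6 / 1.367 = 98.6 × cos 43° ≈ 72.1 km.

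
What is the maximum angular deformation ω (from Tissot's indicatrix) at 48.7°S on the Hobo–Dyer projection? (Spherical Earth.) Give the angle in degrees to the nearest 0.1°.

21.0°

Hobo–Dyer is a cylindrical equal-area projection with standard parallels at ±37.5°. A cylindrical equal-area projection with standard parallel φ₀ has meridian scale h = cos φ / cos φ₀ and parallel scale k = cos φ₀ / cos φ (so areas are preserved, h·k = 1).
At 48.7°: h = 0.8319, k = 1.202; principal scales a = 1.202, b = 0.8319.
sin(ω/2) = (a − b)/(a + b) = 0.3701/2.034 = 0.1820, so ω = 2 arcsin(0.1820) ≈ 21.0°.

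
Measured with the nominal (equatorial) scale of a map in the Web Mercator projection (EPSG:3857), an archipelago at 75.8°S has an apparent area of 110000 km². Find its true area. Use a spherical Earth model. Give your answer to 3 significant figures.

The Mercator projection is conformal; its linear scale factor is the same in every direction and equals sec φ = 1/cos φ.
Areal scale = k² = sec²φ = 1/cos²(75.8°) = 1/0.2453² = 16.62.
True area = apparent / (areal scale) = 110000 / 16.62 ≈ 6620 km².

6620 km²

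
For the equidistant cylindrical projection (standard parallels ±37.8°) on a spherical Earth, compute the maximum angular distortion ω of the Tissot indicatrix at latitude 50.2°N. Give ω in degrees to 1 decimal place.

With standard parallel φ₀ = 37.8°, the equirectangular projection gives x = Rλ cos φ₀, y = Rφ, so h = 1 and k = cos 37.8° / cos φ.
At 50.2°: h = 1.000, k = 1.234; principal scales a = 1.234, b = 1.000.
sin(ω/2) = (a − b)/(a + b) = 0.2344/2.234 = 0.1049, so ω = 2 arcsin(0.1049) ≈ 12.0°.

12.0°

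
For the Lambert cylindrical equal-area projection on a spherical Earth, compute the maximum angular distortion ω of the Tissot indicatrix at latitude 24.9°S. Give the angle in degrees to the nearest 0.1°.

11.2°

The Lambert cylindrical equal-area projection is the cylindrical equal-area projection with its standard parallel at the equator (φ₀ = 0). A cylindrical equal-area projection with standard parallel φ₀ has meridian scale h = cos φ / cos φ₀ and parallel scale k = cos φ₀ / cos φ (so areas are preserved, h·k = 1).
At 24.9°: h = 0.9070, k = 1.102; principal scales a = 1.102, b = 0.9070.
sin(ω/2) = (a − b)/(a + b) = 0.1954/2.010 = 0.09726, so ω = 2 arcsin(0.09726) ≈ 11.2°.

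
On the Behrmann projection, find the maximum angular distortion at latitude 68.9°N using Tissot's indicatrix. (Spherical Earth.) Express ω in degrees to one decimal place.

89.7°

The Behrmann projection is cylindrical equal-area with φ₀ = 30°. A cylindrical equal-area projection with standard parallel φ₀ has meridian scale h = cos φ / cos φ₀ and parallel scale k = cos φ₀ / cos φ (so areas are preserved, h·k = 1).
At 68.9°: h = 0.4157, k = 2.406; principal scales a = 2.406, b = 0.4157.
sin(ω/2) = (a − b)/(a + b) = 1.990/2.821 = 0.7053, so ω = 2 arcsin(0.7053) ≈ 89.7°.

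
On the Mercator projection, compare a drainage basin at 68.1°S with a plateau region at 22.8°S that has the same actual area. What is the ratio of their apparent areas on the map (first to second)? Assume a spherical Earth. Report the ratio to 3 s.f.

On Mercator, area is exaggerated by sec²φ = 1/cos²φ.
At 68.1°: sec²(68.1°) = 1/0.3730² = 7.188.
At 22.8°: sec²(22.8°) = 1/0.9219² = 1.177.
Ratio = 7.188/1.177 = cos²(22.8°)/cos²(68.1°) ≈ 6.11.

6.11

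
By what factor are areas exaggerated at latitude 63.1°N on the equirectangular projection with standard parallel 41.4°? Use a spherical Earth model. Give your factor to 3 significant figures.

The equidistant cylindrical projection with φ₀ = 41.4° has h = 1 (meridians true) and k = cos φ₀ / cos φ along parallels.
Areal scale = h·k = 1 × cos φ₀ / cos φ; at 63.1°, h = 1.000, k = 1.658, so h·k = 1.658.

1.66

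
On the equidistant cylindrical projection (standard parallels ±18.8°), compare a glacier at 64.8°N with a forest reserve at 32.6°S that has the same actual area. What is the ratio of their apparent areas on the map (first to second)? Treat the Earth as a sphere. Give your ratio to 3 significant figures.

With standard parallel φ₀ = 18.8°, the equirectangular projection gives x = Rλ cos φ₀, y = Rφ, so h = 1 and k = cos 18.8° / cos φ.
Areal scale at 64.8°: h·k = 1.000 × 2.223 = 2.223.
Areal scale at 32.6°: h·k = 1.000 × 1.124 = 1.124.
Ratio = 2.223/1.124 ≈ 1.98.

1.98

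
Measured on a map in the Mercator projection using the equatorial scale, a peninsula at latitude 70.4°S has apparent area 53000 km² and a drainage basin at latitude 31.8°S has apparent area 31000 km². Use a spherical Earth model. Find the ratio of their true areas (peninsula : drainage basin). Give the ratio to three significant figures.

On Mercator the areal scale is sec²φ, so true area = apparent × cos²φ.
True area of peninsula: 53000 × cos²(70.4°) = 53000 × 0.1125 = 5964 km².
True area of drainage basin: 31000 × cos²(31.8°) = 31000 × 0.7223 = 22390 km².
Ratio = 5964 / 22390 ≈ 0.266.

0.266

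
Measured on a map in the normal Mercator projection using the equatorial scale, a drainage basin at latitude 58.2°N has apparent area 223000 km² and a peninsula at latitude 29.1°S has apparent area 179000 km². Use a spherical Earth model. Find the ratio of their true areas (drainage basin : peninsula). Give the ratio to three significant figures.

0.453

On Mercator the areal scale is sec²φ, so true area = apparent × cos²φ.
True area of drainage basin: 223000 × cos²(58.2°) = 223000 × 0.2777 = 61920 km².
True area of peninsula: 179000 × cos²(29.1°) = 179000 × 0.7635 = 136700 km².
Ratio = 61920 / 136700 ≈ 0.453.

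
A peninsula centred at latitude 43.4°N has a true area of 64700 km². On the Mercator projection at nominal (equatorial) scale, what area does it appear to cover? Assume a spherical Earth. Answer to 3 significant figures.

For Mercator, h = k = sec φ (a conformal cylindrical projection has a single point scale, 1/cos φ).
Areal scale = k² = sec²φ = 1/cos²(43.4°) = 1/0.7266² = 1.894.
Apparent area = 64700 × 1.894 ≈ 123000 km².

123000 km²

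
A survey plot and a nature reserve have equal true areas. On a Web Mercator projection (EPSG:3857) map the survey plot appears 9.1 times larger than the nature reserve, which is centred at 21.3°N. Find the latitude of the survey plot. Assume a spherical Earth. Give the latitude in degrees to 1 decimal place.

72.0°

On Mercator, (apparent₁)/(apparent₂) = sec²φ₁ / sec²φ₂ when true areas are equal.
cos²φ₂ / cos²φ₁ = 9.1  ⇒  cos φ₁ = cos 21.3° / √9.1 = 0.9317/3.017 = 0.3089.
φ₁ = arccos(0.3089) ≈ 72.0°.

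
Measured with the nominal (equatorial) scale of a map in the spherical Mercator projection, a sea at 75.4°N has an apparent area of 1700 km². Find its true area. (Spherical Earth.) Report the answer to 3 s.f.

For Mercator, h = k = sec φ (a conformal cylindrical projection has a single point scale, 1/cos φ).
Areal scale = k² = sec²φ = 1/cos²(75.4°) = 1/0.2521² = 15.74.
True area = apparent / (areal scale) = 1700 / 15.74 ≈ 108 km².

108 km²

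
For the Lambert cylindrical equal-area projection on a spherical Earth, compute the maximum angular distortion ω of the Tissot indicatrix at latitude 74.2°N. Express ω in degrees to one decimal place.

119.1°

The Lambert cylindrical equal-area projection is the cylindrical equal-area projection with its standard parallel at the equator (φ₀ = 0). For cylindrical equal-area with standard parallel φ₀, h = cos φ / cos φ₀ and k = cos φ₀ / cos φ, so h·k = 1.
At 74.2°: h = 0.2723, k = 3.673; principal scales a = 3.673, b = 0.2723.
sin(ω/2) = (a − b)/(a + b) = 3.400/3.945 = 0.8620, so ω = 2 arcsin(0.8620) ≈ 119.1°.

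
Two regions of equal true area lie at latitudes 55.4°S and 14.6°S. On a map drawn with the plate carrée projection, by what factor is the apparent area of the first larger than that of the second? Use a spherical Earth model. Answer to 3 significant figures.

1.70

For the equirectangular projection with φ₀ = 0 (plate carrée), h = 1 along meridians and k = sec φ along parallels.
Areal scale at 55.4°: h·k = 1.000 × 1.761 = 1.761.
Areal scale at 14.6°: h·k = 1.000 × 1.033 = 1.033.
Ratio = 1.761/1.033 ≈ 1.70.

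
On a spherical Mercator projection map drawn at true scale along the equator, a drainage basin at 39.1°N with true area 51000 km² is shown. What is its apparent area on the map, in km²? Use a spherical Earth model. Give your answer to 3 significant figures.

For Mercator, h = k = sec φ (a conformal cylindrical projection has a single point scale, 1/cos φ).
Areal scale = k² = sec²φ = 1/cos²(39.1°) = 1/0.7760² = 1.660.
Apparent area = 51000 × 1.660 ≈ 84700 km².

84700 km²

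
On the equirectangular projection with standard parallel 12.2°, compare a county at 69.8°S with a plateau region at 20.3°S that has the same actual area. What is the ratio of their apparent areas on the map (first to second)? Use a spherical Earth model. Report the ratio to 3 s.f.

2.72

The equidistant cylindrical projection with φ₀ = 12.2° has h = 1 (meridians true) and k = cos φ₀ / cos φ along parallels.
Areal scale at 69.8°: h·k = 1.000 × 2.831 = 2.831.
Areal scale at 20.3°: h·k = 1.000 × 1.042 = 1.042.
Ratio = 2.831/1.042 ≈ 2.72.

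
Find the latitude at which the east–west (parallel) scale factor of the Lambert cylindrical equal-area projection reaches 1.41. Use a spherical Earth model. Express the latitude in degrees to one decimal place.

The Lambert cylindrical equal-area projection is the cylindrical equal-area projection with its standard parallel at the equator (φ₀ = 0). A cylindrical equal-area projection with standard parallel φ₀ has meridian scale h = cos φ / cos φ₀ and parallel scale k = cos φ₀ / cos φ (so areas are preserved, h·k = 1).
k = cos φ₀ / cos φ = 1.41  ⇒  cos φ = cos 0° / 1.41 = 0.7092.
φ = arccos(0.7092) ≈ 44.8°.

44.8°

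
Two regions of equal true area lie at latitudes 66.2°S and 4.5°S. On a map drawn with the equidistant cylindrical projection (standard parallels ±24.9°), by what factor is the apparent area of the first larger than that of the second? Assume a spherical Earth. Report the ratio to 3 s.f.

In the equirectangular projection with standard parallel φ₀ = 24.9° (x = Rλ cos φ₀, y = Rφ), meridians are true-scale (h = 1) and the parallel scale is k = cos φ₀ / cos φ.
Areal scale at 66.2°: h·k = 1.000 × 2.248 = 2.248.
Areal scale at 4.5°: h·k = 1.000 × 0.9098 = 0.9098.
Ratio = 2.248/0.9098 ≈ 2.47.

2.47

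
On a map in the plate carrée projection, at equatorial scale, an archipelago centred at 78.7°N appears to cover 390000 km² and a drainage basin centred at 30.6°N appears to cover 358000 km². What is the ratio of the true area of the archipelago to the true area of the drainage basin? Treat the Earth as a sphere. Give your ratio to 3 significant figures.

On the plate carrée, areal scale = h·k = 1 × sec φ, so true area = apparent × cos φ.
True area of archipelago: 390000 × cos(78.7°) = 390000 × 0.1959 = 76420 km².
True area of drainage basin: 358000 × cos(30.6°) = 358000 × 0.8607 = 308100 km².
Ratio = 76420 / 308100 ≈ 0.248.

0.248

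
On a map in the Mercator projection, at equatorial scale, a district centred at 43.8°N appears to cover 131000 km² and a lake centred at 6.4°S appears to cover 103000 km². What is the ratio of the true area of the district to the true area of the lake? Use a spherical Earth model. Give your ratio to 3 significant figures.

0.671

On Mercator the areal scale is sec²φ, so true area = apparent × cos²φ.
True area of district: 131000 × cos²(43.8°) = 131000 × 0.5209 = 68240 km².
True area of lake: 103000 × cos²(6.4°) = 103000 × 0.9876 = 101700 km².
Ratio = 68240 / 101700 ≈ 0.671.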